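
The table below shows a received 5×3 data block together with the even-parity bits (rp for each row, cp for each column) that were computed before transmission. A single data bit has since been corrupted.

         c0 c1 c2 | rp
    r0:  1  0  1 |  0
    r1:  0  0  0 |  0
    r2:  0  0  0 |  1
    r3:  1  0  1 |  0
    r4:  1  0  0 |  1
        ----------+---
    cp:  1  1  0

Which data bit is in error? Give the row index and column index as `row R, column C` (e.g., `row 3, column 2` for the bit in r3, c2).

row 2, column 1

Recompute each row's even parity and compare to rp:
  r0: data parity 0, sent rp 0 → ok
  r1: data parity 0, sent rp 0 → ok
  r2: data parity 0, sent rp 1 → mismatch
  r3: data parity 0, sent rp 0 → ok
  r4: data parity 1, sent rp 1 → ok
Recompute each column's even parity and compare to cp:
  c0: data parity 1, sent cp 1 → ok
  c1: data parity 0, sent cp 1 → mismatch
  c2: data parity 0, sent cp 0 → ok
Exactly one row (r2) and one column (c1) fail → the flipped bit is at their intersection.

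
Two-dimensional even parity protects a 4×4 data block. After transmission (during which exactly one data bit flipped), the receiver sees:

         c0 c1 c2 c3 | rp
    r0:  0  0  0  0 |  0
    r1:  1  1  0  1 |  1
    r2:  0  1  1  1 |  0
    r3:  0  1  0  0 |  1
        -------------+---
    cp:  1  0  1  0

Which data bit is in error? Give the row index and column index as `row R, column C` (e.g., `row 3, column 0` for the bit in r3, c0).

row 2, column 1

Recompute each row's even parity and compare to rp:
  r0: data parity 0, sent rp 0 → ok
  r1: data parity 1, sent rp 1 → ok
  r2: data parity 1, sent rp 0 → mismatch
  r3: data parity 1, sent rp 1 → ok
Recompute each column's even parity and compare to cp:
  c0: data parity 1, sent cp 1 → ok
  c1: data parity 1, sent cp 0 → mismatch
  c2: data parity 1, sent cp 1 → ok
  c3: data parity 0, sent cp 0 → ok
Exactly one row (r2) and one column (c1) fail → the flipped bit is at their intersection.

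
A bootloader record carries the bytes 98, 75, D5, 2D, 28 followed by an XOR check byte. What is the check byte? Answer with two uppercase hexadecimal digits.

XOR the bytes together:
  start with 0x98
  0x98 ⊕ 0x75 = 0xED
  0xED ⊕ 0xD5 = 0x38
  0x38 ⊕ 0x2D = 0x15
  0x15 ⊕ 0x28 = 0x3D

3D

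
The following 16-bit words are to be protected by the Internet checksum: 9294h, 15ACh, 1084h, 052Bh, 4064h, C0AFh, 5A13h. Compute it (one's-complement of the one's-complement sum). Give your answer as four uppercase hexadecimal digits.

One's-complement addition (fold any carry out of bit 15 back into bit 0):
  0x9294 + 0x15AC = 0x0A840
  0xA840 + 0x1084 = 0x0B8C4
  0xB8C4 + 0x052B = 0x0BDEF
  0xBDEF + 0x4064 = 0x0FE53
  0xFE53 + 0xC0AF = 0x1BF02 → wrap carry → 0xBF03
  0xBF03 + 0x5A13 = 0x11916 → wrap carry → 0x1917
One's-complement sum = 0x1917.
Checksum = ~0x1917 & 0xFFFF = 0xE6E8.

E6E8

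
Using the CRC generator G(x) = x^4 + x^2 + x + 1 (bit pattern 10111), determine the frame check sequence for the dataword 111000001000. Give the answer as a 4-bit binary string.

1001

Append 4 zeros: 1110000010000000. Divide by 10111 (XOR where the leading bit is 1):
  pos 0: 11100 XOR 10111 = 01011
  pos 1: 10110 XOR 10111 = 00001
  pos 5: 10010 XOR 10111 = 00101
  pos 7: 10100 XOR 10111 = 00011
  pos 10: 11000 XOR 10111 = 01111
  pos 11: 11110 XOR 10111 = 01001
Remainder (last 4 bits) = 1001. This is the CRC / FCS.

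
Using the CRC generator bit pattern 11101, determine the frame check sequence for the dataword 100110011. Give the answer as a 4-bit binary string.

1011

Append 4 zeros: 1001100110000. Divide by 11101 (XOR where the leading bit is 1):
  pos 0: 10011 XOR 11101 = 01110
  pos 1: 11100 XOR 11101 = 00001
  pos 5: 10110 XOR 11101 = 01011
  pos 6: 10110 XOR 11101 = 01011
  pos 7: 10110 XOR 11101 = 01011
  pos 8: 10110 XOR 11101 = 01011
Remainder (last 4 bits) = 1011. This is the CRC / FCS.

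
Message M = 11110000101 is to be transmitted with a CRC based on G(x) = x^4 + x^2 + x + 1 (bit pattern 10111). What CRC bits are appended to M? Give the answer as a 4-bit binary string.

1111

Append 4 zeros: 111100001010000. Divide by 10111 (XOR where the leading bit is 1):
  pos 0: 11110 XOR 10111 = 01001
  pos 1: 10010 XOR 10111 = 00101
  pos 3: 10100 XOR 10111 = 00011
  pos 6: 11101 XOR 10111 = 01010
  pos 7: 10100 XOR 10111 = 00011
  pos 10: 11000 XOR 10111 = 01111
Remainder (last 4 bits) = 1111. This is the CRC / FCS.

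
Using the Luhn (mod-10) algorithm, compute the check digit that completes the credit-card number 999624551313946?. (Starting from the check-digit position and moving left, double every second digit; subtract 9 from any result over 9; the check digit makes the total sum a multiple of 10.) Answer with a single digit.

Partial digits right→left: 6 4 9 3 1 3 1 5 5 4 2 6 9 9 9
Double every second digit counting from the check-digit position (so the 1st, 3rd, 5th, ... of the partial from the right).
  doubled (with −9 where >9): 3 9 2 2 1 4 9 9 → sum 39
  kept as-is: 4 3 3 5 4 6 9 → sum 34
Total = 39 + 34 = 73.
Check digit = (10 − (73 mod 10)) mod 10 = 7.

7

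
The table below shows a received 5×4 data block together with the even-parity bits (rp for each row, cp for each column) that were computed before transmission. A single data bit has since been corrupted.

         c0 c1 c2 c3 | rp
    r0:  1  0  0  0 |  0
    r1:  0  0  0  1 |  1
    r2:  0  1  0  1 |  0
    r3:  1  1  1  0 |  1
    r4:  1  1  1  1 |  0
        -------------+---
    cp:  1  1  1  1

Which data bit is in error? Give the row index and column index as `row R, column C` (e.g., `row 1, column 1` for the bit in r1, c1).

Recompute each row's even parity and compare to rp:
  r0: data parity 1, sent rp 0 → mismatch
  r1: data parity 1, sent rp 1 → ok
  r2: data parity 0, sent rp 0 → ok
  r3: data parity 1, sent rp 1 → ok
  r4: data parity 0, sent rp 0 → ok
Recompute each column's even parity and compare to cp:
  c0: data parity 1, sent cp 1 → ok
  c1: data parity 1, sent cp 1 → ok
  c2: data parity 0, sent cp 1 → mismatch
  c3: data parity 1, sent cp 1 → ok
Exactly one row (r0) and one column (c2) fail → the flipped bit is at their intersection.

row 0, column 2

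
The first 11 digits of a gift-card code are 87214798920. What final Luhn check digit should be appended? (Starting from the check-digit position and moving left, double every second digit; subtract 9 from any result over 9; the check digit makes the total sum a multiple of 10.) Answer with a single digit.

Partial digits right→left: 0 2 9 8 9 7 4 1 2 7 8
Double every second digit counting from the check-digit position (so the 1st, 3rd, 5th, ... of the partial from the right).
  doubled (with −9 where >9): 0 9 9 8 4 7 → sum 37
  kept as-is: 2 8 7 1 7 → sum 25
Total = 37 + 25 = 62.
Check digit = (10 − (62 mod 10)) mod 10 = 8.

8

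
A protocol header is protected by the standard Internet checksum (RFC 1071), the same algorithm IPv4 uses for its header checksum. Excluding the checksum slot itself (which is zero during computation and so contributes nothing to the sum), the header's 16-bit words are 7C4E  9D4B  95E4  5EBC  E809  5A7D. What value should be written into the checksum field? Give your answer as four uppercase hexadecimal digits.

AF3D

One's-complement addition (fold any carry out of bit 15 back into bit 0):
  0x7C4E + 0x9D4B = 0x11999 → wrap carry → 0x199A
  0x199A + 0x95E4 = 0x0AF7E
  0xAF7E + 0x5EBC = 0x10E3A → wrap carry → 0x0E3B
  0x0E3B + 0xE809 = 0x0F644
  0xF644 + 0x5A7D = 0x150C1 → wrap carry → 0x50C2
One's-complement sum = 0x50C2.
Checksum = ~0x50C2 & 0xFFFF = 0xAF3D.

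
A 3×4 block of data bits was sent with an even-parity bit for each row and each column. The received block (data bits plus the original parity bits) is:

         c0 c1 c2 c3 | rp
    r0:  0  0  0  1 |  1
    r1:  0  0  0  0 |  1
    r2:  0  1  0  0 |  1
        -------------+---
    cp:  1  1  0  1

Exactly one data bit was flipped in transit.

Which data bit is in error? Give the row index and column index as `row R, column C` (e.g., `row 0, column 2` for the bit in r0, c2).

Recompute each row's even parity and compare to rp:
  r0: data parity 1, sent rp 1 → ok
  r1: data parity 0, sent rp 1 → mismatch
  r2: data parity 1, sent rp 1 → ok
Recompute each column's even parity and compare to cp:
  c0: data parity 0, sent cp 1 → mismatch
  c1: data parity 1, sent cp 1 → ok
  c2: data parity 0, sent cp 0 → ok
  c3: data parity 1, sent cp 1 → ok
Exactly one row (r1) and one column (c0) fail → the flipped bit is at their intersection.

row 1, column 0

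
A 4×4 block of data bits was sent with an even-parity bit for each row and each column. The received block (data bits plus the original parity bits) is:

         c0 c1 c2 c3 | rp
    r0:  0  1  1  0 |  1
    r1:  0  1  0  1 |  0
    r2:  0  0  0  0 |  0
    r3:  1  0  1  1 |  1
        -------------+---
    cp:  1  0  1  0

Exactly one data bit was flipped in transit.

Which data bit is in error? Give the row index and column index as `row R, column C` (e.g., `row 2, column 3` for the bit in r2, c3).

row 0, column 2

Recompute each row's even parity and compare to rp:
  r0: data parity 0, sent rp 1 → mismatch
  r1: data parity 0, sent rp 0 → ok
  r2: data parity 0, sent rp 0 → ok
  r3: data parity 1, sent rp 1 → ok
Recompute each column's even parity and compare to cp:
  c0: data parity 1, sent cp 1 → ok
  c1: data parity 0, sent cp 0 → ok
  c2: data parity 0, sent cp 1 → mismatch
  c3: data parity 0, sent cp 0 → ok
Exactly one row (r0) and one column (c2) fail → the flipped bit is at their intersection.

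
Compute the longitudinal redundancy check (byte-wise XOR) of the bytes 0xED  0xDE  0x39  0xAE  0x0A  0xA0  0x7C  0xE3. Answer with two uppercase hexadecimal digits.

XOR the bytes together:
  start with 0xED
  0xED ⊕ 0xDE = 0x33
  0x33 ⊕ 0x39 = 0x0A
  0x0A ⊕ 0xAE = 0xA4
  0xA4 ⊕ 0x0A = 0xAE
  0xAE ⊕ 0xA0 = 0x0E
  0x0E ⊕ 0x7C = 0x72
  0x72 ⊕ 0xE3 = 0x91

91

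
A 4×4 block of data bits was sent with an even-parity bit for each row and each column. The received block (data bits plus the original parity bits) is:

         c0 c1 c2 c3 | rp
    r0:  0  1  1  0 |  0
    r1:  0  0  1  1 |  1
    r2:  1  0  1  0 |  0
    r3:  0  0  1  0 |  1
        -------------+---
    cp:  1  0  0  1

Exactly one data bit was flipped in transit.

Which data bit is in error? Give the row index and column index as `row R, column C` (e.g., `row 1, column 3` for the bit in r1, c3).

Recompute each row's even parity and compare to rp:
  r0: data parity 0, sent rp 0 → ok
  r1: data parity 0, sent rp 1 → mismatch
  r2: data parity 0, sent rp 0 → ok
  r3: data parity 1, sent rp 1 → ok
Recompute each column's even parity and compare to cp:
  c0: data parity 1, sent cp 1 → ok
  c1: data parity 1, sent cp 0 → mismatch
  c2: data parity 0, sent cp 0 → ok
  c3: data parity 1, sent cp 1 → ok
Exactly one row (r1) and one column (c1) fail → the flipped bit is at their intersection.

row 1, column 1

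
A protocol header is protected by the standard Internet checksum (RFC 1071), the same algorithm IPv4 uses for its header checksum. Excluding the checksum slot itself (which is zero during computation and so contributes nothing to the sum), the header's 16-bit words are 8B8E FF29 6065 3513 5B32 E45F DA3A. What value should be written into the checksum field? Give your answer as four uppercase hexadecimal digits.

C601

One's-complement addition (fold any carry out of bit 15 back into bit 0):
  0x8B8E + 0xFF29 = 0x18AB7 → wrap carry → 0x8AB8
  0x8AB8 + 0x6065 = 0x0EB1D
  0xEB1D + 0x3513 = 0x12030 → wrap carry → 0x2031
  0x2031 + 0x5B32 = 0x07B63
  0x7B63 + 0xE45F = 0x15FC2 → wrap carry → 0x5FC3
  0x5FC3 + 0xDA3A = 0x139FD → wrap carry → 0x39FE
One's-complement sum = 0x39FE.
Checksum = ~0x39FE & 0xFFFF = 0xC601.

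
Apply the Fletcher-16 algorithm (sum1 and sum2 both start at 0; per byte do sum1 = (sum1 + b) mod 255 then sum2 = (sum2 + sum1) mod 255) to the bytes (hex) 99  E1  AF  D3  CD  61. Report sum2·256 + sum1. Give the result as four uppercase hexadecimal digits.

3A2E

Running sums (mod 255):
  after byte 0 (99): sum1=153, sum2=153
  after byte 1 (E1): sum1=123, sum2=21
  after byte 2 (AF): sum1=43, sum2=64
  after byte 3 (D3): sum1=254, sum2=63
  after byte 4 (CD): sum1=204, sum2=12
  after byte 5 (61): sum1=46, sum2=58
Checksum = sum2·256 + sum1 = 58·256 + 46 = 14894 = 0x3A2E.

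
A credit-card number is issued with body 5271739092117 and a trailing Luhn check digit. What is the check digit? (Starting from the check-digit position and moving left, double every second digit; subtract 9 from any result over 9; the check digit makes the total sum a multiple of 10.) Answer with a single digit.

Partial digits right→left: 7 1 1 2 9 0 9 3 7 1 7 2 5
Double every second digit counting from the check-digit position (so the 1st, 3rd, 5th, ... of the partial from the right).
  doubled (with −9 where >9): 5 2 9 9 5 5 1 → sum 36
  kept as-is: 1 2 0 3 1 2 → sum 9
Total = 36 + 9 = 45.
Check digit = (10 − (45 mod 10)) mod 10 = 5.

5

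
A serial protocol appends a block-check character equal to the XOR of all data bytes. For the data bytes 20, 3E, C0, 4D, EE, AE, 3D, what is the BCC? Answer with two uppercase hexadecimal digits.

EE

XOR the bytes together:
  start with 0x20
  0x20 ⊕ 0x3E = 0x1E
  0x1E ⊕ 0xC0 = 0xDE
  0xDE ⊕ 0x4D = 0x93
  0x93 ⊕ 0xEE = 0x7D
  0x7D ⊕ 0xAE = 0xD3
  0xD3 ⊕ 0x3D = 0xEE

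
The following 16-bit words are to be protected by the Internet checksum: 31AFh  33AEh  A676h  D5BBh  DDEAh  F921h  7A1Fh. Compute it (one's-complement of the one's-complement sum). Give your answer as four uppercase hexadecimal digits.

One's-complement addition (fold any carry out of bit 15 back into bit 0):
  0x31AF + 0x33AE = 0x0655D
  0x655D + 0xA676 = 0x10BD3 → wrap carry → 0x0BD4
  0x0BD4 + 0xD5BB = 0x0E18F
  0xE18F + 0xDDEA = 0x1BF79 → wrap carry → 0xBF7A
  0xBF7A + 0xF921 = 0x1B89B → wrap carry → 0xB89C
  0xB89C + 0x7A1F = 0x132BB → wrap carry → 0x32BC
One's-complement sum = 0x32BC.
Checksum = ~0x32BC & 0xFFFF = 0xCD43.

CD43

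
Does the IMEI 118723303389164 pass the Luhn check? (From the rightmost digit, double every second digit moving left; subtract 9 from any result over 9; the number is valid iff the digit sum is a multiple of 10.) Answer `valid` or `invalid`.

From the right, keep odd positions and double even positions (subtract 9 from any doubled value over 9):
  doubled (positions 2,4,...): 3 9 6 0 6 5 2 → sum 31
  kept (positions 1,3,...): 4 1 8 3 3 2 8 1 → sum 30
Total = 61.
61 mod 10 = 1, so the number is invalid.

invalid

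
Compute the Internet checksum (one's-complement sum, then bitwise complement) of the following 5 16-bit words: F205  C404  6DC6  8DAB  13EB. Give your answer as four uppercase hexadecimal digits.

One's-complement addition (fold any carry out of bit 15 back into bit 0):
  0xF205 + 0xC404 = 0x1B609 → wrap carry → 0xB60A
  0xB60A + 0x6DC6 = 0x123D0 → wrap carry → 0x23D1
  0x23D1 + 0x8DAB = 0x0B17C
  0xB17C + 0x13EB = 0x0C567
One's-complement sum = 0xC567.
Checksum = ~0xC567 & 0xFFFF = 0x3A98.

3A98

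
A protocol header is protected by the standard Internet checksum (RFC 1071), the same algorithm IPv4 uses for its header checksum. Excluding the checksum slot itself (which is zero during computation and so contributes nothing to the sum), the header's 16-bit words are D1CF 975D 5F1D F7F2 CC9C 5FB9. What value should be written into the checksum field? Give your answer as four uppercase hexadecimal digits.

One's-complement addition (fold any carry out of bit 15 back into bit 0):
  0xD1CF + 0x975D = 0x1692C → wrap carry → 0x692D
  0x692D + 0x5F1D = 0x0C84A
  0xC84A + 0xF7F2 = 0x1C03C → wrap carry → 0xC03D
  0xC03D + 0xCC9C = 0x18CD9 → wrap carry → 0x8CDA
  0x8CDA + 0x5FB9 = 0x0EC93
One's-complement sum = 0xEC93.
Checksum = ~0xEC93 & 0xFFFF = 0x136C.

136C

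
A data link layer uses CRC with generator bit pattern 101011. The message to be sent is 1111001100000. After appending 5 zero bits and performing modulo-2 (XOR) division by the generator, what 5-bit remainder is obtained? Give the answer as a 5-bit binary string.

01100

Append 5 zeros: 111100110000000000. Divide by 101011 (XOR where the leading bit is 1):
  pos 0: 111100 XOR 101011 = 010111
  pos 1: 101111 XOR 101011 = 000100
  pos 4: 100100 XOR 101011 = 001111
  pos 6: 111100 XOR 101011 = 010111
  pos 7: 101110 XOR 101011 = 000101
  pos 10: 101000 XOR 101011 = 000011
Remainder (last 5 bits) = 01100. This is the CRC / FCS.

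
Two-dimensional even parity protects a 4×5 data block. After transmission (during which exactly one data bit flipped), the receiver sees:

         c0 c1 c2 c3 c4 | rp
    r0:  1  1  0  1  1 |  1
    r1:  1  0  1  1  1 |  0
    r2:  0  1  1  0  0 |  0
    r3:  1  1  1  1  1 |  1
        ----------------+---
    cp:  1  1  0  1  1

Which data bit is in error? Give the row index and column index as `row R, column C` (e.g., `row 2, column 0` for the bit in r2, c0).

row 0, column 2

Recompute each row's even parity and compare to rp:
  r0: data parity 0, sent rp 1 → mismatch
  r1: data parity 0, sent rp 0 → ok
  r2: data parity 0, sent rp 0 → ok
  r3: data parity 1, sent rp 1 → ok
Recompute each column's even parity and compare to cp:
  c0: data parity 1, sent cp 1 → ok
  c1: data parity 1, sent cp 1 → ok
  c2: data parity 1, sent cp 0 → mismatch
  c3: data parity 1, sent cp 1 → ok
  c4: data parity 1, sent cp 1 → ok
Exactly one row (r0) and one column (c2) fail → the flipped bit is at their intersection.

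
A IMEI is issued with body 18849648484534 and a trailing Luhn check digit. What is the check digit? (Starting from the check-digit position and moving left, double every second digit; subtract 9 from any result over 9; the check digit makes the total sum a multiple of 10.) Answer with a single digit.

6

Partial digits right→left: 4 3 5 4 8 4 8 4 6 9 4 8 8 1
Double every second digit counting from the check-digit position (so the 1st, 3rd, 5th, ... of the partial from the right).
  doubled (with −9 where >9): 8 1 7 7 3 8 7 → sum 41
  kept as-is: 3 4 4 4 9 8 1 → sum 33
Total = 41 + 33 = 74.
Check digit = (10 − (74 mod 10)) mod 10 = 6.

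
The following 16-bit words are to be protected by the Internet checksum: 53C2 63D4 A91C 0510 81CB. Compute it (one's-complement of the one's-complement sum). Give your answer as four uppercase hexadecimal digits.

1871

One's-complement addition (fold any carry out of bit 15 back into bit 0):
  0x53C2 + 0x63D4 = 0x0B796
  0xB796 + 0xA91C = 0x160B2 → wrap carry → 0x60B3
  0x60B3 + 0x0510 = 0x065C3
  0x65C3 + 0x81CB = 0x0E78E
One's-complement sum = 0xE78E.
Checksum = ~0xE78E & 0xFFFF = 0x1871.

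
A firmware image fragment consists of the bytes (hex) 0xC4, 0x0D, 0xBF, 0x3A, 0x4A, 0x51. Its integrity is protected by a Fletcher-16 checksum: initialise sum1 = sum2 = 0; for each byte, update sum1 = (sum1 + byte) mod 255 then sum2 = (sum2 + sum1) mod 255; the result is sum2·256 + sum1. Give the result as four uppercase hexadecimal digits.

Running sums (mod 255):
  after byte 0 (0xC4): sum1=196, sum2=196
  after byte 1 (0x0D): sum1=209, sum2=150
  after byte 2 (0xBF): sum1=145, sum2=40
  after byte 3 (0x3A): sum1=203, sum2=243
  after byte 4 (0x4A): sum1=22, sum2=10
  after byte 5 (0x51): sum1=103, sum2=113
Checksum = sum2·256 + sum1 = 113·256 + 103 = 29031 = 0x7167.

7167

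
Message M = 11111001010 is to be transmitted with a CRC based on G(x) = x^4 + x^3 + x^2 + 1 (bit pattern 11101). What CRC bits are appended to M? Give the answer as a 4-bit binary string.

Append 4 zeros: 111110010100000. Divide by 11101 (XOR where the leading bit is 1):
  pos 0: 11111 XOR 11101 = 00010
  pos 3: 10001 XOR 11101 = 01100
  pos 4: 11000 XOR 11101 = 00101
  pos 6: 10110 XOR 11101 = 01011
  pos 7: 10110 XOR 11101 = 01011
  pos 8: 10110 XOR 11101 = 01011
  pos 9: 10110 XOR 11101 = 01011
  pos 10: 10110 XOR 11101 = 01011
Remainder (last 4 bits) = 1011. This is the CRC / FCS.

1011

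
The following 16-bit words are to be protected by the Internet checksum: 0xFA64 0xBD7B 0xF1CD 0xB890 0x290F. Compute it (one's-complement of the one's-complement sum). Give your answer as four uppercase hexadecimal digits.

74B1

One's-complement addition (fold any carry out of bit 15 back into bit 0):
  0xFA64 + 0xBD7B = 0x1B7DF → wrap carry → 0xB7E0
  0xB7E0 + 0xF1CD = 0x1A9AD → wrap carry → 0xA9AE
  0xA9AE + 0xB890 = 0x1623E → wrap carry → 0x623F
  0x623F + 0x290F = 0x08B4E
One's-complement sum = 0x8B4E.
Checksum = ~0x8B4E & 0xFFFF = 0x74B1.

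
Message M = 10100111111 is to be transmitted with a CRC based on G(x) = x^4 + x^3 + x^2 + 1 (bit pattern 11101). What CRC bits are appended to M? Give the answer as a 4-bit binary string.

Append 4 zeros: 101001111110000. Divide by 11101 (XOR where the leading bit is 1):
  pos 0: 10100 XOR 11101 = 01001
  pos 1: 10011 XOR 11101 = 01110
  pos 2: 11101 XOR 11101 = 00000
  pos 7: 11110 XOR 11101 = 00011
  pos 10: 11000 XOR 11101 = 00101
Remainder (last 4 bits) = 0101. This is the CRC / FCS.

0101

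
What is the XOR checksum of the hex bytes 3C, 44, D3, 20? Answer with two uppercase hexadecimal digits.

8B

XOR the bytes together:
  start with 0x3C
  0x3C ⊕ 0x44 = 0x78
  0x78 ⊕ 0xD3 = 0xAB
  0xAB ⊕ 0x20 = 0x8B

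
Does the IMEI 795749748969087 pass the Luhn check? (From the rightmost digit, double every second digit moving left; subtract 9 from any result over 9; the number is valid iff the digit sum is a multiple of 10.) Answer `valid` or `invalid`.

valid

From the right, keep odd positions and double even positions (subtract 9 from any doubled value over 9):
  doubled (positions 2,4,...): 7 9 9 8 9 5 9 → sum 56
  kept (positions 1,3,...): 7 0 6 8 7 4 5 7 → sum 44
Total = 100.
100 mod 10 = 0, so the number is valid.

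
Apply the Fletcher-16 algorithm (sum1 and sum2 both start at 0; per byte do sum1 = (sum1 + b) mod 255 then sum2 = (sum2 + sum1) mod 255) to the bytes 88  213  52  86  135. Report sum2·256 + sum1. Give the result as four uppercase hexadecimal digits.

E140

Running sums (mod 255):
  after byte 0 (88): sum1=88, sum2=88
  after byte 1 (213): sum1=46, sum2=134
  after byte 2 (52): sum1=98, sum2=232
  after byte 3 (86): sum1=184, sum2=161
  after byte 4 (135): sum1=64, sum2=225
Checksum = sum2·256 + sum1 = 225·256 + 64 = 57664 = 0xE140.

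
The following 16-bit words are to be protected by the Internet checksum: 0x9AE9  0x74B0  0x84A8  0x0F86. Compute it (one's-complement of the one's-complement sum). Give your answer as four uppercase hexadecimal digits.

5C37

One's-complement addition (fold any carry out of bit 15 back into bit 0):
  0x9AE9 + 0x74B0 = 0x10F99 → wrap carry → 0x0F9A
  0x0F9A + 0x84A8 = 0x09442
  0x9442 + 0x0F86 = 0x0A3C8
One's-complement sum = 0xA3C8.
Checksum = ~0xA3C8 & 0xFFFF = 0x5C37.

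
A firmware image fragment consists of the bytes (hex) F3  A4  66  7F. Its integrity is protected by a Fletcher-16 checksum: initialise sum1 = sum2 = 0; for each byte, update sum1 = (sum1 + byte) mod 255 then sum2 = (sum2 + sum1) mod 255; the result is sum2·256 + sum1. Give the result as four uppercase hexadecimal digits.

0A7E

Running sums (mod 255):
  after byte 0 (F3): sum1=243, sum2=243
  after byte 1 (A4): sum1=152, sum2=140
  after byte 2 (66): sum1=254, sum2=139
  after byte 3 (7F): sum1=126, sum2=10
Checksum = sum2·256 + sum1 = 10·256 + 126 = 2686 = 0x0A7E.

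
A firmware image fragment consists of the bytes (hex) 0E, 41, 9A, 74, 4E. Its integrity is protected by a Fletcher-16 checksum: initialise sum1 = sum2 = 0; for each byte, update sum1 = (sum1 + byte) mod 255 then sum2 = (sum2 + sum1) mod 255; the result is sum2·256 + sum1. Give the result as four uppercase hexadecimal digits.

52AC

Running sums (mod 255):
  after byte 0 (0E): sum1=14, sum2=14
  after byte 1 (41): sum1=79, sum2=93
  after byte 2 (9A): sum1=233, sum2=71
  after byte 3 (74): sum1=94, sum2=165
  after byte 4 (4E): sum1=172, sum2=82
Checksum = sum2·256 + sum1 = 82·256 + 172 = 21164 = 0x52AC.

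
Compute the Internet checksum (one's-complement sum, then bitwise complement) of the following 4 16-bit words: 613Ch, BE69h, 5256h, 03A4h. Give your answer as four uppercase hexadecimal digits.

One's-complement addition (fold any carry out of bit 15 back into bit 0):
  0x613C + 0xBE69 = 0x11FA5 → wrap carry → 0x1FA6
  0x1FA6 + 0x5256 = 0x071FC
  0x71FC + 0x03A4 = 0x075A0
One's-complement sum = 0x75A0.
Checksum = ~0x75A0 & 0xFFFF = 0x8A5F.

8A5F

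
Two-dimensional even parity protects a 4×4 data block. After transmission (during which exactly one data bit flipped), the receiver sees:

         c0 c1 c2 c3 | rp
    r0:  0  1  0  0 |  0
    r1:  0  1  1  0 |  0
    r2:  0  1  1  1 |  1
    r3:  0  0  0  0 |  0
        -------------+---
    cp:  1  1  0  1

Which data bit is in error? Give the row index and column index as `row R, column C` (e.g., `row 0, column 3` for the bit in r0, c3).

row 0, column 0

Recompute each row's even parity and compare to rp:
  r0: data parity 1, sent rp 0 → mismatch
  r1: data parity 0, sent rp 0 → ok
  r2: data parity 1, sent rp 1 → ok
  r3: data parity 0, sent rp 0 → ok
Recompute each column's even parity and compare to cp:
  c0: data parity 0, sent cp 1 → mismatch
  c1: data parity 1, sent cp 1 → ok
  c2: data parity 0, sent cp 0 → ok
  c3: data parity 1, sent cp 1 → ok
Exactly one row (r0) and one column (c0) fail → the flipped bit is at their intersection.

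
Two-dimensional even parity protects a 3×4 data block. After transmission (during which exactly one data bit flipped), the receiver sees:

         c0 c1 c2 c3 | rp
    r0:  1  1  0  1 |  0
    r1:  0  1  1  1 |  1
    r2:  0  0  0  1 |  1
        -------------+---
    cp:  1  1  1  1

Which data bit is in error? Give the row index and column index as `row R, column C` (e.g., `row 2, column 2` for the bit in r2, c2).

row 0, column 1

Recompute each row's even parity and compare to rp:
  r0: data parity 1, sent rp 0 → mismatch
  r1: data parity 1, sent rp 1 → ok
  r2: data parity 1, sent rp 1 → ok
Recompute each column's even parity and compare to cp:
  c0: data parity 1, sent cp 1 → ok
  c1: data parity 0, sent cp 1 → mismatch
  c2: data parity 1, sent cp 1 → ok
  c3: data parity 1, sent cp 1 → ok
Exactly one row (r0) and one column (c1) fail → the flipped bit is at their intersection.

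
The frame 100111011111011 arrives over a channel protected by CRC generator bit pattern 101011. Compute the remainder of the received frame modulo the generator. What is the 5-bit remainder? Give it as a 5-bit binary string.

Modulo-2 division of 100111011111011 by 101011:
  pos 0: 100111 XOR 101011 = 001100
  pos 2: 110001 XOR 101011 = 011010
  pos 3: 110101 XOR 101011 = 011110
  pos 4: 111101 XOR 101011 = 010110
  pos 5: 101101 XOR 101011 = 000110
  pos 8: 110101 XOR 101011 = 011110
  pos 9: 111101 XOR 101011 = 010110
Remainder = 10110 (nonzero — an error is detected).

10110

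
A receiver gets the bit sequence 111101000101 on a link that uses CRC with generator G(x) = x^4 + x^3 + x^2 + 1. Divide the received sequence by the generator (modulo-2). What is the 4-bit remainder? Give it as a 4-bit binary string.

Modulo-2 division of 111101000101 by 11101:
  pos 0: 11110 XOR 11101 = 00011
  pos 3: 11100 XOR 11101 = 00001
  pos 7: 10101 XOR 11101 = 01000
Remainder = 1000 (nonzero — an error is detected).

1000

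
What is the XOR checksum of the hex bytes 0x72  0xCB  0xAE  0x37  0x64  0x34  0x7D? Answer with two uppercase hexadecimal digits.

XOR the bytes together:
  start with 0x72
  0x72 ⊕ 0xCB = 0xB9
  0xB9 ⊕ 0xAE = 0x17
  0x17 ⊕ 0x37 = 0x20
  0x20 ⊕ 0x64 = 0x44
  0x44 ⊕ 0x34 = 0x70
  0x70 ⊕ 0x7D = 0x0D

0D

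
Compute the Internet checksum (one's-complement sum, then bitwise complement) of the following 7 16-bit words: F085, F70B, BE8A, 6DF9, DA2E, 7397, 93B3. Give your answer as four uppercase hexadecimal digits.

One's-complement addition (fold any carry out of bit 15 back into bit 0):
  0xF085 + 0xF70B = 0x1E790 → wrap carry → 0xE791
  0xE791 + 0xBE8A = 0x1A61B → wrap carry → 0xA61C
  0xA61C + 0x6DF9 = 0x11415 → wrap carry → 0x1416
  0x1416 + 0xDA2E = 0x0EE44
  0xEE44 + 0x7397 = 0x161DB → wrap carry → 0x61DC
  0x61DC + 0x93B3 = 0x0F58F
One's-complement sum = 0xF58F.
Checksum = ~0xF58F & 0xFFFF = 0x0A70.

0A70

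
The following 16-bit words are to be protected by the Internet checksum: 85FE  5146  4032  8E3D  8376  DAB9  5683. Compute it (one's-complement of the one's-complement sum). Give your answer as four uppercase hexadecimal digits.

One's-complement addition (fold any carry out of bit 15 back into bit 0):
  0x85FE + 0x5146 = 0x0D744
  0xD744 + 0x4032 = 0x11776 → wrap carry → 0x1777
  0x1777 + 0x8E3D = 0x0A5B4
  0xA5B4 + 0x8376 = 0x1292A → wrap carry → 0x292B
  0x292B + 0xDAB9 = 0x103E4 → wrap carry → 0x03E5
  0x03E5 + 0x5683 = 0x05A68
One's-complement sum = 0x5A68.
Checksum = ~0x5A68 & 0xFFFF = 0xA597.

A597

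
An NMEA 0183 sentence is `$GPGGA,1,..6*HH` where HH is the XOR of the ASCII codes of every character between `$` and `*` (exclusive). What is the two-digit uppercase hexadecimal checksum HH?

XOR the ASCII codes of the payload characters:
  'G' = 0x47 → acc = 0x47
  'P' = 0x50 → acc = 0x17
  'G' = 0x47 → acc = 0x50
  'G' = 0x47 → acc = 0x17
  'A' = 0x41 → acc = 0x56
  ',' = 0x2C → acc = 0x7A
  '1' = 0x31 → acc = 0x4B
  ',' = 0x2C → acc = 0x67
  '.' = 0x2E → acc = 0x49
  '.' = 0x2E → acc = 0x67
  '6' = 0x36 → acc = 0x51
Checksum = 0x51.

51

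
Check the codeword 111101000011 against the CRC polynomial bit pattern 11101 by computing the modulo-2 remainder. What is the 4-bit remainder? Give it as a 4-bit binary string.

Modulo-2 division of 111101000011 by 11101:
  pos 0: 11110 XOR 11101 = 00011
  pos 3: 11100 XOR 11101 = 00001
  pos 7: 10011 XOR 11101 = 01110
Remainder = 1110 (nonzero — an error is detected).

1110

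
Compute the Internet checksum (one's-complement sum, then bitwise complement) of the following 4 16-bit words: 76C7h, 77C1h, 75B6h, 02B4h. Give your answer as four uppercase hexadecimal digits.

One's-complement addition (fold any carry out of bit 15 back into bit 0):
  0x76C7 + 0x77C1 = 0x0EE88
  0xEE88 + 0x75B6 = 0x1643E → wrap carry → 0x643F
  0x643F + 0x02B4 = 0x066F3
One's-complement sum = 0x66F3.
Checksum = ~0x66F3 & 0xFFFF = 0x990C.

990C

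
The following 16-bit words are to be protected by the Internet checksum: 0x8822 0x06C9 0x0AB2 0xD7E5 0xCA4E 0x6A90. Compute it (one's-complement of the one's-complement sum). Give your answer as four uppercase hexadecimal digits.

One's-complement addition (fold any carry out of bit 15 back into bit 0):
  0x8822 + 0x06C9 = 0x08EEB
  0x8EEB + 0x0AB2 = 0x0999D
  0x999D + 0xD7E5 = 0x17182 → wrap carry → 0x7183
  0x7183 + 0xCA4E = 0x13BD1 → wrap carry → 0x3BD2
  0x3BD2 + 0x6A90 = 0x0A662
One's-complement sum = 0xA662.
Checksum = ~0xA662 & 0xFFFF = 0x599D.

599D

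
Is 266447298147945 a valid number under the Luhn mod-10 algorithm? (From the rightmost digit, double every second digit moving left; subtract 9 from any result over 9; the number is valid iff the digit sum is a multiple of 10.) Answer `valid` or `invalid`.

valid

From the right, keep odd positions and double even positions (subtract 9 from any doubled value over 9):
  doubled (positions 2,4,...): 8 5 2 9 5 8 3 → sum 40
  kept (positions 1,3,...): 5 9 4 8 2 4 6 2 → sum 40
Total = 80.
80 mod 10 = 0, so the number is valid.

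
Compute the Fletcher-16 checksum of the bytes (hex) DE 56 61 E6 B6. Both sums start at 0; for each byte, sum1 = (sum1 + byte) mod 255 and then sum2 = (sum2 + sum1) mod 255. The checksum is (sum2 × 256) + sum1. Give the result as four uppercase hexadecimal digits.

Running sums (mod 255):
  after byte 0 (DE): sum1=222, sum2=222
  after byte 1 (56): sum1=53, sum2=20
  after byte 2 (61): sum1=150, sum2=170
  after byte 3 (E6): sum1=125, sum2=40
  after byte 4 (B6): sum1=52, sum2=92
Checksum = sum2·256 + sum1 = 92·256 + 52 = 23604 = 0x5C34.

5C34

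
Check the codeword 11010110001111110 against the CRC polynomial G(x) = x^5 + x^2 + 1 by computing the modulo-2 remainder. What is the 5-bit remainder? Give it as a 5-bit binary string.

Modulo-2 division of 11010110001111110 by 100101:
  pos 0: 110101 XOR 100101 = 010000
  pos 1: 100001 XOR 100101 = 000100
  pos 4: 100000 XOR 100101 = 000101
  pos 7: 101111 XOR 100101 = 001010
  pos 9: 101011 XOR 100101 = 001110
  pos 11: 111010 XOR 100101 = 011111
Remainder = 11111 (nonzero — an error is detected).

11111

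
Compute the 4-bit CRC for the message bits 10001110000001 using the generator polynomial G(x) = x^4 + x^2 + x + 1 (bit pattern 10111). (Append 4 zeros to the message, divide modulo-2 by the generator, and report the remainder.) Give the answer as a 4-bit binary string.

Append 4 zeros: 100011100000010000. Divide by 10111 (XOR where the leading bit is 1):
  pos 0: 10001 XOR 10111 = 00110
  pos 2: 11011 XOR 10111 = 01100
  pos 3: 11000 XOR 10111 = 01111
  pos 4: 11110 XOR 10111 = 01001
  pos 5: 10010 XOR 10111 = 00101
  pos 7: 10100 XOR 10111 = 00011
  pos 10: 11010 XOR 10111 = 01101
  pos 11: 11010 XOR 10111 = 01101
  pos 12: 11010 XOR 10111 = 01101
  pos 13: 11010 XOR 10111 = 01101
Remainder (last 4 bits) = 1101. This is the CRC / FCS.

1101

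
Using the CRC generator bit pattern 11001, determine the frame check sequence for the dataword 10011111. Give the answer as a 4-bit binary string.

1001

Append 4 zeros: 100111110000. Divide by 11001 (XOR where the leading bit is 1):
  pos 0: 10011 XOR 11001 = 01010
  pos 1: 10101 XOR 11001 = 01100
  pos 2: 11001 XOR 11001 = 00000
  pos 7: 10000 XOR 11001 = 01001
Remainder (last 4 bits) = 1001. This is the CRC / FCS.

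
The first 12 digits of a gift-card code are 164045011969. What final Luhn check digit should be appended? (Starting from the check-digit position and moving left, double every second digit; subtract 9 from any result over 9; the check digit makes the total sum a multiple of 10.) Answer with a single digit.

Partial digits right→left: 9 6 9 1 1 0 5 4 0 4 6 1
Double every second digit counting from the check-digit position (so the 1st, 3rd, 5th, ... of the partial from the right).
  doubled (with −9 where >9): 9 9 2 1 0 3 → sum 24
  kept as-is: 6 1 0 4 4 1 → sum 16
Total = 24 + 16 = 40.
Check digit = (10 − (40 mod 10)) mod 10 = 0.

0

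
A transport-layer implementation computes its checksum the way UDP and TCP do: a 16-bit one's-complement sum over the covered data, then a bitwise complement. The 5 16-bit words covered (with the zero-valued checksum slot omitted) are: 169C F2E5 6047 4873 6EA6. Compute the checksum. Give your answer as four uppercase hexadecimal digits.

DF1C

One's-complement addition (fold any carry out of bit 15 back into bit 0):
  0x169C + 0xF2E5 = 0x10981 → wrap carry → 0x0982
  0x0982 + 0x6047 = 0x069C9
  0x69C9 + 0x4873 = 0x0B23C
  0xB23C + 0x6EA6 = 0x120E2 → wrap carry → 0x20E3
One's-complement sum = 0x20E3.
Checksum = ~0x20E3 & 0xFFFF = 0xDF1C.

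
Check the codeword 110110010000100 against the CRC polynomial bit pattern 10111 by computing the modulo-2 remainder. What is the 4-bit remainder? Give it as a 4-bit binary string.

Modulo-2 division of 110110010000100 by 10111:
  pos 0: 11011 XOR 10111 = 01100
  pos 1: 11000 XOR 10111 = 01111
  pos 2: 11110 XOR 10111 = 01001
  pos 3: 10011 XOR 10111 = 00100
  pos 5: 10000 XOR 10111 = 00111
  pos 7: 11100 XOR 10111 = 01011
  pos 8: 10111 XOR 10111 = 00000
Remainder = 0000 (zero — the frame passes the CRC check).

0000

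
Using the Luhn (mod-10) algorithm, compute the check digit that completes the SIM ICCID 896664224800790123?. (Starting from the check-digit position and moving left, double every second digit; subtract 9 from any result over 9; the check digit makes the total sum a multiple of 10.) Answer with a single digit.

7

Partial digits right→left: 3 2 1 0 9 7 0 0 8 4 2 2 4 6 6 6 9 8
Double every second digit counting from the check-digit position (so the 1st, 3rd, 5th, ... of the partial from the right).
  doubled (with −9 where >9): 6 2 9 0 7 4 8 3 9 → sum 48
  kept as-is: 2 0 7 0 4 2 6 6 8 → sum 35
Total = 48 + 35 = 83.
Check digit = (10 − (83 mod 10)) mod 10 = 7.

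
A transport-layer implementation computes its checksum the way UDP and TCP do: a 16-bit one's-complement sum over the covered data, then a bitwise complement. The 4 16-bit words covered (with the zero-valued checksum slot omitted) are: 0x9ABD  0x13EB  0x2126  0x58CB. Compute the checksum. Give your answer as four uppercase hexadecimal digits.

D765

One's-complement addition (fold any carry out of bit 15 back into bit 0):
  0x9ABD + 0x13EB = 0x0AEA8
  0xAEA8 + 0x2126 = 0x0CFCE
  0xCFCE + 0x58CB = 0x12899 → wrap carry → 0x289A
One's-complement sum = 0x289A.
Checksum = ~0x289A & 0xFFFF = 0xD765.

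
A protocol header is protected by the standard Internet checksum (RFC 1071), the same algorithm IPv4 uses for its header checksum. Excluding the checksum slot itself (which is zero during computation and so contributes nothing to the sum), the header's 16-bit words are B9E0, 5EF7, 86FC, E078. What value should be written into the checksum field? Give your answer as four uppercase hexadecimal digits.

One's-complement addition (fold any carry out of bit 15 back into bit 0):
  0xB9E0 + 0x5EF7 = 0x118D7 → wrap carry → 0x18D8
  0x18D8 + 0x86FC = 0x09FD4
  0x9FD4 + 0xE078 = 0x1804C → wrap carry → 0x804D
One's-complement sum = 0x804D.
Checksum = ~0x804D & 0xFFFF = 0x7FB2.

7FB2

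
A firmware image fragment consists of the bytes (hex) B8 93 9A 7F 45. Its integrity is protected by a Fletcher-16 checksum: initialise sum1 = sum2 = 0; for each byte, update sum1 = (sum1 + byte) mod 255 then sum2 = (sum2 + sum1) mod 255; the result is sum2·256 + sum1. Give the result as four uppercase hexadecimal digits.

FDAB

Running sums (mod 255):
  after byte 0 (B8): sum1=184, sum2=184
  after byte 1 (93): sum1=76, sum2=5
  after byte 2 (9A): sum1=230, sum2=235
  after byte 3 (7F): sum1=102, sum2=82
  after byte 4 (45): sum1=171, sum2=253
Checksum = sum2·256 + sum1 = 253·256 + 171 = 64939 = 0xFDAB.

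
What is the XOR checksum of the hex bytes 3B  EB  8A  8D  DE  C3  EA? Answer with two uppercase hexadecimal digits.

20

XOR the bytes together:
  start with 0x3B
  0x3B ⊕ 0xEB = 0xD0
  0xD0 ⊕ 0x8A = 0x5A
  0x5A ⊕ 0x8D = 0xD7
  0xD7 ⊕ 0xDE = 0x09
  0x09 ⊕ 0xC3 = 0xCA
  0xCA ⊕ 0xEA = 0x20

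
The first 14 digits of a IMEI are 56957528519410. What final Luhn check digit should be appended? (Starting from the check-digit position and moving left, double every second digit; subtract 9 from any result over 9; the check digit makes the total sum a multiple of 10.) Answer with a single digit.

0

Partial digits right→left: 0 1 4 9 1 5 8 2 5 7 5 9 6 5
Double every second digit counting from the check-digit position (so the 1st, 3rd, 5th, ... of the partial from the right).
  doubled (with −9 where >9): 0 8 2 7 1 1 3 → sum 22
  kept as-is: 1 9 5 2 7 9 5 → sum 38
Total = 22 + 38 = 60.
Check digit = (10 − (60 mod 10)) mod 10 = 0.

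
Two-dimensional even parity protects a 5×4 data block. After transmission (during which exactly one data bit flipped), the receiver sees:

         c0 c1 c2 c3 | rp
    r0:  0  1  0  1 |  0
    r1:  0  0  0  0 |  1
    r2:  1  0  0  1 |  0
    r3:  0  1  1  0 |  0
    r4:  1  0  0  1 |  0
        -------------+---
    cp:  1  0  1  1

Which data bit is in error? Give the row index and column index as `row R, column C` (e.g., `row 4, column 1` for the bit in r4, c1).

row 1, column 0

Recompute each row's even parity and compare to rp:
  r0: data parity 0, sent rp 0 → ok
  r1: data parity 0, sent rp 1 → mismatch
  r2: data parity 0, sent rp 0 → ok
  r3: data parity 0, sent rp 0 → ok
  r4: data parity 0, sent rp 0 → ok
Recompute each column's even parity and compare to cp:
  c0: data parity 0, sent cp 1 → mismatch
  c1: data parity 0, sent cp 0 → ok
  c2: data parity 1, sent cp 1 → ok
  c3: data parity 1, sent cp 1 → ok
Exactly one row (r1) and one column (c0) fail → the flipped bit is at their intersection.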